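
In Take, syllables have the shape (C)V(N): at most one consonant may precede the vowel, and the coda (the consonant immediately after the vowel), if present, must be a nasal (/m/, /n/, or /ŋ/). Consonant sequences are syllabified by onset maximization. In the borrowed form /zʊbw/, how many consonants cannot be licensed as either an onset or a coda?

2

The consonants /b/, /w/ cannot be parsed into a legal (C)V(N) syllable (only a nasal (/m/, /n/, or /ŋ/) is licensed in coda position; onsets are limited to one consonant).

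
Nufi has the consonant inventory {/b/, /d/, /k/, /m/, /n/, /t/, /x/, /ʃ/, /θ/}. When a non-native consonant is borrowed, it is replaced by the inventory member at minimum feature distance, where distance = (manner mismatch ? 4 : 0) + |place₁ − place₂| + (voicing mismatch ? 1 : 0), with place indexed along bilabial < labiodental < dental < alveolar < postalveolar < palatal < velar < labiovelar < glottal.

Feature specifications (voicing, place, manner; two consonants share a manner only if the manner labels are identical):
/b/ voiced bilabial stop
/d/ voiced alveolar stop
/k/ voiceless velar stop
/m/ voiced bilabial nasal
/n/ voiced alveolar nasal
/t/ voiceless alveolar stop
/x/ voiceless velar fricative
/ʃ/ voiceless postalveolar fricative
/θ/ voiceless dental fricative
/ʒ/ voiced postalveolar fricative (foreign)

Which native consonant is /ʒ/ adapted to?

ʃ

/ʃ/ is closest: same manner (fricative), place distance 0 (postalveolar→postalveolar), voicing differs (+1); total 1. Next closest is /x/ at distance 3.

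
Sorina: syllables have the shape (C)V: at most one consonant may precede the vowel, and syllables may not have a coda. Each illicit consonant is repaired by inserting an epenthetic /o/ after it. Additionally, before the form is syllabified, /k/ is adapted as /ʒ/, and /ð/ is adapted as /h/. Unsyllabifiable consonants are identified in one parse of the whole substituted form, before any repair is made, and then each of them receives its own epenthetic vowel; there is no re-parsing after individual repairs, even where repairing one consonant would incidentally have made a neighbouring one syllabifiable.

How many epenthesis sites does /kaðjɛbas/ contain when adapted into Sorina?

After substitution the input is /ʒahjɛbas/.
The unsyllabifiable consonants are /h/, /s/; each receives one epenthetic vowel.

2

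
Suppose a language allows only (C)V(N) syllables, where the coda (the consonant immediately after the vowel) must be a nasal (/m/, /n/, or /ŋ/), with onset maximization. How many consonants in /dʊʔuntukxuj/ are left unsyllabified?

The consonants /k/, /j/ cannot be parsed into a legal (C)V(N) syllable (only a nasal (/m/, /n/, or /ŋ/) is licensed in coda position; onsets are limited to one consonant).

2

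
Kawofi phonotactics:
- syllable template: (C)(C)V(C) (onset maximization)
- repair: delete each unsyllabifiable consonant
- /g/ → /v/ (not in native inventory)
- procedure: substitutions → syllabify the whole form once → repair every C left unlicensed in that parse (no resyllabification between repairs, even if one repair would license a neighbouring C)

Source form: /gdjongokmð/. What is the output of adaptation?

Substitution: /g/ → /v/, giving /vdjonvokmð/.
Syllabifying with onset maximization leaves /v/, /m/, /ð/ stranded (at most one coda consonant is licensed; onsets may contain at most 2 consonants).
Deletion applies to /v/, /m/, /ð/.

djonvok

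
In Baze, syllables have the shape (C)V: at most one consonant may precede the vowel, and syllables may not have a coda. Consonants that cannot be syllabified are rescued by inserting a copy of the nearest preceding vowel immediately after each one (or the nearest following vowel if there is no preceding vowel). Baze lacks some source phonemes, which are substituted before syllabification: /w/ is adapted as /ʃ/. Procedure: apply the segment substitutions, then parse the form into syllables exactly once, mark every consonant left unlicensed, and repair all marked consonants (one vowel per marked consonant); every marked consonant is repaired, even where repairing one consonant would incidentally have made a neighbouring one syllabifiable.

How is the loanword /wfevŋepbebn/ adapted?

ʃefeveŋepebebene

Substitution: /w/ → /ʃ/, giving /ʃfevŋepbebn/.
Syllabifying with onset maximization leaves /ʃ/, /v/, /p/, /b/, /n/ stranded (no codas are permitted; onsets are limited to one consonant).
Epenthesis after each stranded consonant: /ʃ/ → /ʃe/, /v/ → /ve/, /p/ → /pe/, /b/ → /be/, /n/ → /ne/.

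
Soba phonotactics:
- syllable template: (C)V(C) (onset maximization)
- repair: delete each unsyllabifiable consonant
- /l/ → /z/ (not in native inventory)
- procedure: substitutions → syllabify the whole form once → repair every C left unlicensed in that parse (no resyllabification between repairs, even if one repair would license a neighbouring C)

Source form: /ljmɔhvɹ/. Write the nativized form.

mɔh

Substitution: /l/ → /z/, giving /zjmɔhvɹ/.
The consonants /z/, /j/, /v/, /ɹ/ cannot be parsed into a legal (C)V(C) syllable (at most one coda consonant is licensed; onsets are limited to one consonant).
Each unlicensed consonant is deleted: /z/, /j/, /v/, /ɹ/.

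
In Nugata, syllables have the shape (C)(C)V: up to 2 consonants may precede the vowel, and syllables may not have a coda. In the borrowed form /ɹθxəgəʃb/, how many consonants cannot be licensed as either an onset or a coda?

The consonants /ɹ/, /ʃ/, /b/ cannot be parsed into a legal (C)(C)V syllable (no codas are permitted; onsets may contain at most 2 consonants).

3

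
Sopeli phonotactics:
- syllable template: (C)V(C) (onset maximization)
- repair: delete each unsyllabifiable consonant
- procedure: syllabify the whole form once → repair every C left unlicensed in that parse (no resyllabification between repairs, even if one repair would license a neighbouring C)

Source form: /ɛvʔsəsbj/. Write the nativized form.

ɛvsəs

The consonants /ʔ/, /b/, /j/ cannot be parsed into a legal (C)V(C) syllable (at most one coda consonant is licensed; onsets are limited to one consonant).
Each unlicensed consonant is deleted: /ʔ/, /b/, /j/.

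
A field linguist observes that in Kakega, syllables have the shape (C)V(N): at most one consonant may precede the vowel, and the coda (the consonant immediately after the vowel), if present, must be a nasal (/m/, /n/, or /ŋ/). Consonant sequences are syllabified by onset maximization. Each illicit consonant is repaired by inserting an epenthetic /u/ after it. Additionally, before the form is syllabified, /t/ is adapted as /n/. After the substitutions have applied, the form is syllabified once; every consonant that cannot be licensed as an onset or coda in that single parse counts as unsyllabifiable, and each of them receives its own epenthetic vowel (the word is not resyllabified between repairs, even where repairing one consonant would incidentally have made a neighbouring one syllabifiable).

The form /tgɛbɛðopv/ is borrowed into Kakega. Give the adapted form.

Substitution: /t/ → /n/, giving /ngɛbɛðopv/.
Syllabifying with onset maximization leaves /n/, /p/, /v/ stranded (only a nasal (/m/, /n/, or /ŋ/) is licensed in coda position; onsets are limited to one consonant).
Inserting the epenthetic vowel yields /n/ → /nu/, /p/ → /pu/, /v/ → /vu/.

nugɛbɛðopuvu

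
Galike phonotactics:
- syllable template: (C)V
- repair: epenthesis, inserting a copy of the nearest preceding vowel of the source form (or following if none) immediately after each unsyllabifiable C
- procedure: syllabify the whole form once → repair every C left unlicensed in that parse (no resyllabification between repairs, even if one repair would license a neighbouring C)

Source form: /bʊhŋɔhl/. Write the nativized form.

bʊhʊŋɔhɔlɔ

Syllabifying with onset maximization leaves /h/, /h/, /l/ stranded (no codas are permitted; onsets are limited to one consonant).
Inserting the epenthetic vowel yields /h/ → /hʊ/, /h/ → /hɔ/, /l/ → /lɔ/.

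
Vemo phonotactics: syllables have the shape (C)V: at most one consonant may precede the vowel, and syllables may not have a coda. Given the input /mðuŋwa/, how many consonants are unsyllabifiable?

2

Syllabifying with onset maximization leaves /m/, /ŋ/ stranded (no codas are permitted; onsets are limited to one consonant).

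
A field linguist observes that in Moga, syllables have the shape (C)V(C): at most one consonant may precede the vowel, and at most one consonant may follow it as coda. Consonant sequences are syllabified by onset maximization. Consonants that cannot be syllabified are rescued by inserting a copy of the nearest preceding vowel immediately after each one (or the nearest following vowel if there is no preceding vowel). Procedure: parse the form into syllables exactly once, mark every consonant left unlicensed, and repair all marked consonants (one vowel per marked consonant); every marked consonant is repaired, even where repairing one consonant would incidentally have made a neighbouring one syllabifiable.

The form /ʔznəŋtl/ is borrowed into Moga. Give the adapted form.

ʔəzənəŋtələ

The consonants /ʔ/, /z/, /t/, /l/ cannot be parsed into a legal (C)V(C) syllable (at most one coda consonant is licensed; onsets are limited to one consonant).
Each unlicensed consonant becomes the onset of a new syllable: /ʔ/ → /ʔə/, /z/ → /zə/, /t/ → /tə/, /l/ → /lə/.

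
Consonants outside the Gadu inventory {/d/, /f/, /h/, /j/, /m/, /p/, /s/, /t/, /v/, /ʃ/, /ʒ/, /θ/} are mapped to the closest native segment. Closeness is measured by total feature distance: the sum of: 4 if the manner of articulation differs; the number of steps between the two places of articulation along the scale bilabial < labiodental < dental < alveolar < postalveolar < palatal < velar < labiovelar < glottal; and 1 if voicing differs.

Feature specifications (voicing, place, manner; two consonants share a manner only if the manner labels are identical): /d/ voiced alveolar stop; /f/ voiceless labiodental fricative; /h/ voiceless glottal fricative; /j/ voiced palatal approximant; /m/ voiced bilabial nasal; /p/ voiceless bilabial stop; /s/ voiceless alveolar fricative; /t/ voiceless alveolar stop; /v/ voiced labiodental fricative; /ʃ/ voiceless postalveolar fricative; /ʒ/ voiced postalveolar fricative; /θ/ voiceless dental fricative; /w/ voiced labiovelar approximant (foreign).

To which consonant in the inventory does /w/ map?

j

/j/ is closest: same manner (approximant), place distance 2 (labiovelar→palatal), same voicing; total 2. Next closest is /h/ at distance 6.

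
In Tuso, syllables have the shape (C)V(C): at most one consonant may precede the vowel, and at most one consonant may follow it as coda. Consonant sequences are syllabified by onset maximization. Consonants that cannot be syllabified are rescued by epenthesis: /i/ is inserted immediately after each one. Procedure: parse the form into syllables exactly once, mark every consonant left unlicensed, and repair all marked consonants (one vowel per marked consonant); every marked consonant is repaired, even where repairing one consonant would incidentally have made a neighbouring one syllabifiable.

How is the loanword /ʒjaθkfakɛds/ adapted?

ʒijaθkifakɛdsi

Syllabifying with onset maximization leaves /ʒ/, /k/, /s/ stranded (at most one coda consonant is licensed; onsets are limited to one consonant).
Inserting the epenthetic vowel yields /ʒ/ → /ʒi/, /k/ → /ki/, /s/ → /si/.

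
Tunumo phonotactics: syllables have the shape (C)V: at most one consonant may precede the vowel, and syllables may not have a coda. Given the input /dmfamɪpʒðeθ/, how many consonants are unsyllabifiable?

5

The consonants /d/, /m/, /p/, /ʒ/, /θ/ cannot be parsed into a legal (C)V syllable (no codas are permitted; onsets are limited to one consonant).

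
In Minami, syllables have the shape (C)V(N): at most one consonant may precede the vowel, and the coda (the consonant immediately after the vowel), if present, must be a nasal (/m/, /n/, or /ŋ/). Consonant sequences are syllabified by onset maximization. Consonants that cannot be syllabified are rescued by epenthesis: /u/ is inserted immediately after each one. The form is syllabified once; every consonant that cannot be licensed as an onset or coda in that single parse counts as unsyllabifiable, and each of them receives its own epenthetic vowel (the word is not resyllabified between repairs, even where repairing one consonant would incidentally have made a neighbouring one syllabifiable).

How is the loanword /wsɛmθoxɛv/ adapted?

wusɛmθoxɛvu

The consonants /w/, /v/ cannot be parsed into a legal (C)V(N) syllable (only a nasal (/m/, /n/, or /ŋ/) is licensed in coda position; onsets are limited to one consonant).
Inserting the epenthetic vowel yields /w/ → /wu/, /v/ → /vu/.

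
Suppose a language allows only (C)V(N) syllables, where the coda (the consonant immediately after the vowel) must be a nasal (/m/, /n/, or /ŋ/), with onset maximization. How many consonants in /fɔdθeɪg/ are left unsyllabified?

The consonants /d/, /g/ cannot be parsed into a legal (C)V(N) syllable (only a nasal (/m/, /n/, or /ŋ/) is licensed in coda position; onsets are limited to one consonant).

2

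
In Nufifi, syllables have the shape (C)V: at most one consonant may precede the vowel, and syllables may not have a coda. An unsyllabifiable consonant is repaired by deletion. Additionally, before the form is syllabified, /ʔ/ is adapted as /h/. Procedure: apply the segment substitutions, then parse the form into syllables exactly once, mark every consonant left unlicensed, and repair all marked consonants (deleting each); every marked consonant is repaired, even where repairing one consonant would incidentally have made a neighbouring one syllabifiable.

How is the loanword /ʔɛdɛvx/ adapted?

Substitution: /ʔ/ → /h/, giving /hɛdɛvx/.
The consonants /v/, /x/ cannot be parsed into a legal (C)V syllable (no codas are permitted; onsets are limited to one consonant).
Deleting the stranded consonants removes /v/, /x/.

hɛdɛ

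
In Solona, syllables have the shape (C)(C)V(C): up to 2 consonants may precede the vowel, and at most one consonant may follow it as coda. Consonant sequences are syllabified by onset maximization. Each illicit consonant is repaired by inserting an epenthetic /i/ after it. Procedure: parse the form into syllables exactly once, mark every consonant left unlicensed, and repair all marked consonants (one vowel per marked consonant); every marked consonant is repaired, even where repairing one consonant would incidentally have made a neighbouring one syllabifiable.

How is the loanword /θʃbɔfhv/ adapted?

θiʃbɔfhivi

The consonants /θ/, /h/, /v/ cannot be parsed into a legal (C)(C)V(C) syllable (at most one coda consonant is licensed; onsets may contain at most 2 consonants).
Epenthesis after each stranded consonant: /θ/ → /θi/, /h/ → /hi/, /v/ → /vi/.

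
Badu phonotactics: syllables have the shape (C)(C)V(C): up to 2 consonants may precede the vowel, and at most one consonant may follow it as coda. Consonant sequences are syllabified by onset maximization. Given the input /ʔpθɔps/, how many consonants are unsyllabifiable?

The consonants /ʔ/, /s/ cannot be parsed into a legal (C)(C)V(C) syllable (at most one coda consonant is licensed; onsets may contain at most 2 consonants).

2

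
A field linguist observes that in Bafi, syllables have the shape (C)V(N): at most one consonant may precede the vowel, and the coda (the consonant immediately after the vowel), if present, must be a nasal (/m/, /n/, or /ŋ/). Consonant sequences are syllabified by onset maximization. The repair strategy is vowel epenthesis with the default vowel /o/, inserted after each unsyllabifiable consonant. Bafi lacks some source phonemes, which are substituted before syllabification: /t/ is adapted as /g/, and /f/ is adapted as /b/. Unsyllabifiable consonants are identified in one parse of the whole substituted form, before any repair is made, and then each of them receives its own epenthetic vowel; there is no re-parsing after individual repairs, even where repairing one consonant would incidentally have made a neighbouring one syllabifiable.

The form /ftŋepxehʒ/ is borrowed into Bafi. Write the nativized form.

Substitution: /f/ → /b/, /t/ → /g/, giving /bgŋepxehʒ/.
Syllabifying with onset maximization leaves /b/, /g/, /p/, /h/, /ʒ/ stranded (only a nasal (/m/, /n/, or /ŋ/) is licensed in coda position; onsets are limited to one consonant).
Each unlicensed consonant becomes the onset of a new syllable: /b/ → /bo/, /g/ → /go/, /p/ → /po/, /h/ → /ho/, /ʒ/ → /ʒo/.

bogoŋepoxehoʒo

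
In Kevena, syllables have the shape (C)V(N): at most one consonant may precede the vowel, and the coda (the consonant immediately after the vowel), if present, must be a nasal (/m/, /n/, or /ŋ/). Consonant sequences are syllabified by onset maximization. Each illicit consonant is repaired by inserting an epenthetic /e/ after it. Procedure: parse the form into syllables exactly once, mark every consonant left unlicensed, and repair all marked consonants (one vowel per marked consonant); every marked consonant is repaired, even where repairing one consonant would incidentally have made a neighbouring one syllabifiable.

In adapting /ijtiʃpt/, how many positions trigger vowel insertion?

The unsyllabifiable consonants are /j/, /ʃ/, /p/, /t/; each receives one epenthetic vowel.

4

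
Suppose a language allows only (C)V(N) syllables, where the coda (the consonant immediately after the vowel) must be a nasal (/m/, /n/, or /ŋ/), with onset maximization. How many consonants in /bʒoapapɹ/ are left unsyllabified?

Syllabifying with onset maximization leaves /b/, /p/, /ɹ/ stranded (only a nasal (/m/, /n/, or /ŋ/) is licensed in coda position; onsets are limited to one consonant).

3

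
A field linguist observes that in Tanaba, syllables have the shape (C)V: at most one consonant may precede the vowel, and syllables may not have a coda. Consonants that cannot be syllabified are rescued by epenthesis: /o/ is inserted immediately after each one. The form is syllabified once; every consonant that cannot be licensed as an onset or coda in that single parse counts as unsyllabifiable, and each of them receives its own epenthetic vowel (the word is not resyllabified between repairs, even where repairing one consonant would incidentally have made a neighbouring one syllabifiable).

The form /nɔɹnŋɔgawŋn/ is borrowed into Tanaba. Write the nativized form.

nɔɹonoŋɔgawoŋono

Under (C)V, the unsyllabifiable consonants are /ɹ/, /n/, /w/, /ŋ/, /n/ (no codas are permitted; onsets are limited to one consonant).
Inserting the epenthetic vowel yields /ɹ/ → /ɹo/, /n/ → /no/, /w/ → /wo/, /ŋ/ → /ŋo/, /n/ → /no/.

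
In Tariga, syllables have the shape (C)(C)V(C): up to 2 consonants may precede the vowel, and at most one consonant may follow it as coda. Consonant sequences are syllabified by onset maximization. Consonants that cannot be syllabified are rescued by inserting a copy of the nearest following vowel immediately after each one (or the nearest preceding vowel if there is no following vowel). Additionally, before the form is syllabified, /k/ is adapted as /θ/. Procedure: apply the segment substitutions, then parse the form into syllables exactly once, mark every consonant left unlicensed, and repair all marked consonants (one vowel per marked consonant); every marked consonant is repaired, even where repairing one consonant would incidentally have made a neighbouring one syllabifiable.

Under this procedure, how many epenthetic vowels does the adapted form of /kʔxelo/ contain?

1

After substitution the input is /θʔxelo/.
The unsyllabifiable consonants are /θ/; each receives one epenthetic vowel.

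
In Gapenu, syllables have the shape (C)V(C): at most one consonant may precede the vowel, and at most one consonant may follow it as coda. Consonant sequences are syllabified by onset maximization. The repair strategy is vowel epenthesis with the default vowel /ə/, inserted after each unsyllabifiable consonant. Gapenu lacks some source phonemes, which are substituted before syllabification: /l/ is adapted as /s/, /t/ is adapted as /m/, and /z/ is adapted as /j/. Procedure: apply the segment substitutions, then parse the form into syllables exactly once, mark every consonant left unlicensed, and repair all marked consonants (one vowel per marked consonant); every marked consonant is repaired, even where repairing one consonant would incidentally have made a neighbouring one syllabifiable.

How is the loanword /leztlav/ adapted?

Substitution: /l/ → /s/, /z/ → /j/, /t/ → /m/, giving /sejmsav/.
Under (C)V(C), the unsyllabifiable consonants are /m/ (at most one coda consonant is licensed; onsets are limited to one consonant).
Each unlicensed consonant becomes the onset of a new syllable: /m/ → /mə/.

sejməsav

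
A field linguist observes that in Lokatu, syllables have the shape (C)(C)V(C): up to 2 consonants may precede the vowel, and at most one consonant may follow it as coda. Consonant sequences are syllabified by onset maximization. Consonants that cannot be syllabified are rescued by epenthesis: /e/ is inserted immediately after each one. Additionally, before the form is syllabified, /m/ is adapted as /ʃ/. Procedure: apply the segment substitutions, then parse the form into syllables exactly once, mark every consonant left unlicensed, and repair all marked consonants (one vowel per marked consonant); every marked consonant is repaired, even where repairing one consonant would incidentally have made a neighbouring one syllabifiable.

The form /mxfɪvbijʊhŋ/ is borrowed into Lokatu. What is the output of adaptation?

ʃexfɪvbijʊhŋe

Substitution: /m/ → /ʃ/, giving /ʃxfɪvbijʊhŋ/.
The consonants /ʃ/, /ŋ/ cannot be parsed into a legal (C)(C)V(C) syllable (at most one coda consonant is licensed; onsets may contain at most 2 consonants).
Each unlicensed consonant becomes the onset of a new syllable: /ʃ/ → /ʃe/, /ŋ/ → /ŋe/.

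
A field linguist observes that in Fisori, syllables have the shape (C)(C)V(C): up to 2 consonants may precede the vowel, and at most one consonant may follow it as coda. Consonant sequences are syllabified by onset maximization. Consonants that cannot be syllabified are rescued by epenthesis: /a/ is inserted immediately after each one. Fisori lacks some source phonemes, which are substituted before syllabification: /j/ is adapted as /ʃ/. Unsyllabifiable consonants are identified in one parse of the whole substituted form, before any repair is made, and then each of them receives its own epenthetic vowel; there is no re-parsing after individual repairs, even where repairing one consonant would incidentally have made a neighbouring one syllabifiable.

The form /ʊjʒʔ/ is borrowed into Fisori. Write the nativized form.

Substitution: /j/ → /ʃ/, giving /ʊʃʒʔ/.
Syllabifying with onset maximization leaves /ʒ/, /ʔ/ stranded (at most one coda consonant is licensed; onsets may contain at most 2 consonants).
Epenthesis after each stranded consonant: /ʒ/ → /ʒa/, /ʔ/ → /ʔa/.

ʊʃʒaʔa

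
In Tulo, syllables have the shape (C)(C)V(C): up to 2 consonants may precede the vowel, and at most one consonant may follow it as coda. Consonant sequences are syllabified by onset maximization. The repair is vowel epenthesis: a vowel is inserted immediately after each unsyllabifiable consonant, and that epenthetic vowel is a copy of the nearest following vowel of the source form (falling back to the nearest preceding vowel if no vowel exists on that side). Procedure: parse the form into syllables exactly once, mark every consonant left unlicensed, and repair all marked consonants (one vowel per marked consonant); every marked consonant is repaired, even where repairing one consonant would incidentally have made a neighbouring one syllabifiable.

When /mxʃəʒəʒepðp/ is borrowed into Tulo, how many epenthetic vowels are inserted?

3

The unsyllabifiable consonants are /m/, /ð/, /p/; each receives one epenthetic vowel.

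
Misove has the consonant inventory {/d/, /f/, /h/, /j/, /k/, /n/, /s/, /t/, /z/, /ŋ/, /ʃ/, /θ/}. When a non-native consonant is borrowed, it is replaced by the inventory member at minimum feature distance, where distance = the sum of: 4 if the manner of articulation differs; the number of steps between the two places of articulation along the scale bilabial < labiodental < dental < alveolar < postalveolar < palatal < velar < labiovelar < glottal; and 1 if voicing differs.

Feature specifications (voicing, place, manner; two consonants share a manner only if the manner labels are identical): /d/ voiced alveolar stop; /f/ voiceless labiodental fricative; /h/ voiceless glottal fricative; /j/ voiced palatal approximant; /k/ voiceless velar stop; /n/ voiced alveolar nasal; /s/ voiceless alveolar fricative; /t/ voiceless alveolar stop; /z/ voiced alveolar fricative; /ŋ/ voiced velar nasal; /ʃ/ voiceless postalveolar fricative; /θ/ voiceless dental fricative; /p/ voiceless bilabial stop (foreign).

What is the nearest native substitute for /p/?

t

/t/ is closest: same manner (stop), place distance 3 (bilabial→alveolar), same voicing; total 3. Next closest is /d/ at distance 4.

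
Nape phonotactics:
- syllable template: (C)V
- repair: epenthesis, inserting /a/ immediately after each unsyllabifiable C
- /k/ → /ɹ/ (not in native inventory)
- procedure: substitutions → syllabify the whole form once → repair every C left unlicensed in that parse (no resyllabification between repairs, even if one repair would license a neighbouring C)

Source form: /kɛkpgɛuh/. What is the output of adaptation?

Substitution: /k/ → /ɹ/, giving /ɹɛɹpgɛuh/.
Syllabifying with onset maximization leaves /ɹ/, /p/, /h/ stranded (no codas are permitted; onsets are limited to one consonant).
Epenthesis after each stranded consonant: /ɹ/ → /ɹa/, /p/ → /pa/, /h/ → /ha/.

ɹɛɹapagɛuha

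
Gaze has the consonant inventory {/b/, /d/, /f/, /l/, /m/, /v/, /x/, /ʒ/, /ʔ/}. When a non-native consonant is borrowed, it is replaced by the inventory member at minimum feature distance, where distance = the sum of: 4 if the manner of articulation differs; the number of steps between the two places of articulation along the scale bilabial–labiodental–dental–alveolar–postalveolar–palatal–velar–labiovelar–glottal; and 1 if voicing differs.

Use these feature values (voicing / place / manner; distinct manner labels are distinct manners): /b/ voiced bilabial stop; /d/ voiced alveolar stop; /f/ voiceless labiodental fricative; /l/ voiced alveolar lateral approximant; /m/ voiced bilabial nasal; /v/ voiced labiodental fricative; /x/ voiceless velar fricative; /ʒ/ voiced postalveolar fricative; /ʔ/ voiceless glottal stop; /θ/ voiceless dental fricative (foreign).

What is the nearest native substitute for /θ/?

f

/f/ is closest: same manner (fricative), place distance 1 (dental→labiodental), same voicing; total 1. Next closest is /v/ at distance 2.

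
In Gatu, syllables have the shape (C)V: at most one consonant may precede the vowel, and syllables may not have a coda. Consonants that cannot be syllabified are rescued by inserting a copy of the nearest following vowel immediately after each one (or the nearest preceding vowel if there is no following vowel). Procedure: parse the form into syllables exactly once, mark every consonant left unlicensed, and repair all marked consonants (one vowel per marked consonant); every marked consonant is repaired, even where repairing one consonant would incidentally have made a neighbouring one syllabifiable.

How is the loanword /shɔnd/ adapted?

sɔhɔnɔdɔ

Syllabifying with onset maximization leaves /s/, /n/, /d/ stranded (no codas are permitted; onsets are limited to one consonant).
Each unlicensed consonant becomes the onset of a new syllable: /s/ → /sɔ/, /n/ → /nɔ/, /d/ → /dɔ/.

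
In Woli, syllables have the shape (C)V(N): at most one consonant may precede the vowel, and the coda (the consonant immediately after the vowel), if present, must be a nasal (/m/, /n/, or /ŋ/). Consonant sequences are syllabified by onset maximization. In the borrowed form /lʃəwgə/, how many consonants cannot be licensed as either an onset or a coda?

2

Syllabifying with onset maximization leaves /l/, /w/ stranded (only a nasal (/m/, /n/, or /ŋ/) is licensed in coda position; onsets are limited to one consonant).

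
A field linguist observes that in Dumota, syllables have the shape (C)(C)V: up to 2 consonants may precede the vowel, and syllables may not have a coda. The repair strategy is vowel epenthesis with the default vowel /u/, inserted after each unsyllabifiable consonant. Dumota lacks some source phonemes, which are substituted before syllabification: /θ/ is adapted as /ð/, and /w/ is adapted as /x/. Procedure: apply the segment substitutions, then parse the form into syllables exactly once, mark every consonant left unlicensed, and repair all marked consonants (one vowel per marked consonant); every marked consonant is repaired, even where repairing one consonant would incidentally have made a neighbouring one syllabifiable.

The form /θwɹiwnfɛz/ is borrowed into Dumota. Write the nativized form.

Substitution: /θ/ → /ð/, /w/ → /x/, giving /ðxɹixnfɛz/.
Under (C)(C)V, the unsyllabifiable consonants are /ð/, /x/, /z/ (no codas are permitted; onsets may contain at most 2 consonants).
Each unlicensed consonant becomes the onset of a new syllable: /ð/ → /ðu/, /x/ → /xu/, /z/ → /zu/.

ðuxɹixunfɛzu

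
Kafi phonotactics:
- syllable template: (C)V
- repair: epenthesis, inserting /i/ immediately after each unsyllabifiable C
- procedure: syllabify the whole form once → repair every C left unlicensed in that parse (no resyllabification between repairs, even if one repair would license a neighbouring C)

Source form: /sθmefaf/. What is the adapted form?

Syllabifying with onset maximization leaves /s/, /θ/, /f/ stranded (no codas are permitted; onsets are limited to one consonant).
Inserting the epenthetic vowel yields /s/ → /si/, /θ/ → /θi/, /f/ → /fi/.

siθimefafi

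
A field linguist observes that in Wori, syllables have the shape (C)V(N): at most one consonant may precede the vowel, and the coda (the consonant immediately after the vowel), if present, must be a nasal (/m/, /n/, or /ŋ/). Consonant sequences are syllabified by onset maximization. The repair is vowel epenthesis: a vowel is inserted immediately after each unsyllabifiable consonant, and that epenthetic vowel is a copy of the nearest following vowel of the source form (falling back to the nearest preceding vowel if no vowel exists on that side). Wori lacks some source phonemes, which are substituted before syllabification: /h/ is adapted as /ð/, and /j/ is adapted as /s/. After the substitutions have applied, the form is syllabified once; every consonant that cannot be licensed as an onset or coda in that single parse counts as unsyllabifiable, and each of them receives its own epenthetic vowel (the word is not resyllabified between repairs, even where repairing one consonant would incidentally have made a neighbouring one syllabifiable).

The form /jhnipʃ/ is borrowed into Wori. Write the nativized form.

Substitution: /j/ → /s/, /h/ → /ð/, giving /sðnipʃ/.
The consonants /s/, /ð/, /p/, /ʃ/ cannot be parsed into a legal (C)V(N) syllable (only a nasal (/m/, /n/, or /ŋ/) is licensed in coda position; onsets are limited to one consonant).
Epenthesis after each stranded consonant: /s/ → /si/, /ð/ → /ði/, /p/ → /pi/, /ʃ/ → /ʃi/.

siðinipiʃi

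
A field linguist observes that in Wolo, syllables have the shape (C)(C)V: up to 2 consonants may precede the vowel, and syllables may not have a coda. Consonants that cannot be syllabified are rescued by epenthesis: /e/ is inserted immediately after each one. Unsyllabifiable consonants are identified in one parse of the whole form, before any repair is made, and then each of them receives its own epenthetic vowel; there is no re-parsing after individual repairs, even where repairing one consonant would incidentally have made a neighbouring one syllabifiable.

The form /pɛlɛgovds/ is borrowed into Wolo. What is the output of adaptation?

pɛlɛgovedese

The consonants /v/, /d/, /s/ cannot be parsed into a legal (C)(C)V syllable (no codas are permitted; onsets may contain at most 2 consonants).
Epenthesis after each stranded consonant: /v/ → /ve/, /d/ → /de/, /s/ → /se/.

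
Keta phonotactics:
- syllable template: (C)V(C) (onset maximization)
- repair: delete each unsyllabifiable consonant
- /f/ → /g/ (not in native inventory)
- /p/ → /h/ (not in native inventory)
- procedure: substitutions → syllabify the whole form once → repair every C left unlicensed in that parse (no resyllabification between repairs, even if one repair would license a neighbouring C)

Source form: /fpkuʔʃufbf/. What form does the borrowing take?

kuʔʃug

Substitution: /f/ → /g/, /p/ → /h/, giving /ghkuʔʃugbg/.
The consonants /g/, /h/, /b/, /g/ cannot be parsed into a legal (C)V(C) syllable (at most one coda consonant is licensed; onsets are limited to one consonant).
Deleting the stranded consonants removes /g/, /h/, /b/, /g/.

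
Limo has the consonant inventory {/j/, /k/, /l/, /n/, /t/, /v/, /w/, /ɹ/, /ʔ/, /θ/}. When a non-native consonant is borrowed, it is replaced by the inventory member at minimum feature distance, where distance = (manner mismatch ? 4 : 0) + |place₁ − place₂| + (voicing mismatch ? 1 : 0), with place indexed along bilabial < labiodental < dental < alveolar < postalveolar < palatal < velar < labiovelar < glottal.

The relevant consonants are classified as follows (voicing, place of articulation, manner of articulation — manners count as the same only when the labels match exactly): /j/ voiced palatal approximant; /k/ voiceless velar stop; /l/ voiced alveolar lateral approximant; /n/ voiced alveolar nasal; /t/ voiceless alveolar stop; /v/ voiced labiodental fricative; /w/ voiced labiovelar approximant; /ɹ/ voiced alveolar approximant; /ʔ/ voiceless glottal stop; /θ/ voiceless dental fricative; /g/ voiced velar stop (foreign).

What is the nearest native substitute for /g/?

k

/k/ is closest: same manner (stop), place distance 0 (velar→velar), voicing differs (+1); total 1. Next closest is /ʔ/ at distance 3.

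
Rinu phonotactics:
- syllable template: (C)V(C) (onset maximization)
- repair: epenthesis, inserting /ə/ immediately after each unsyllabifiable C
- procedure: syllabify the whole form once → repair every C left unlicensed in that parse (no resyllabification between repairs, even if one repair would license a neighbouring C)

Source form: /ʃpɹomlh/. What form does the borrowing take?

Under (C)V(C), the unsyllabifiable consonants are /ʃ/, /p/, /l/, /h/ (at most one coda consonant is licensed; onsets are limited to one consonant).
Each unlicensed consonant becomes the onset of a new syllable: /ʃ/ → /ʃə/, /p/ → /pə/, /l/ → /lə/, /h/ → /hə/.

ʃəpəɹomləhə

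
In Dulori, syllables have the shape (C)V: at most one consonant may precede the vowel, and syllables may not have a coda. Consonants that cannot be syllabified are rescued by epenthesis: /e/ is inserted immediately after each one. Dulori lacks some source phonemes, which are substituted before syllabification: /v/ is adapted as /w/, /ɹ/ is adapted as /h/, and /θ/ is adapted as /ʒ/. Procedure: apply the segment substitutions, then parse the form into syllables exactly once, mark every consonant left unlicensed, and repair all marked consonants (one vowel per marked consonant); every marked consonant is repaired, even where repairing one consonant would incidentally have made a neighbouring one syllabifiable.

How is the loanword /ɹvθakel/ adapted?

heweʒakele

Substitution: /ɹ/ → /h/, /v/ → /w/, /θ/ → /ʒ/, giving /hwʒakel/.
Syllabifying with onset maximization leaves /h/, /w/, /l/ stranded (no codas are permitted; onsets are limited to one consonant).
Epenthesis after each stranded consonant: /h/ → /he/, /w/ → /we/, /l/ → /le/.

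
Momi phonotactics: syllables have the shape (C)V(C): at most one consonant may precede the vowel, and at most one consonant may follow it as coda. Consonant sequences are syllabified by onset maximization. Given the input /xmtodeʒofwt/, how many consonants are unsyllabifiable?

The consonants /x/, /m/, /w/, /t/ cannot be parsed into a legal (C)V(C) syllable (at most one coda consonant is licensed; onsets are limited to one consonant).

4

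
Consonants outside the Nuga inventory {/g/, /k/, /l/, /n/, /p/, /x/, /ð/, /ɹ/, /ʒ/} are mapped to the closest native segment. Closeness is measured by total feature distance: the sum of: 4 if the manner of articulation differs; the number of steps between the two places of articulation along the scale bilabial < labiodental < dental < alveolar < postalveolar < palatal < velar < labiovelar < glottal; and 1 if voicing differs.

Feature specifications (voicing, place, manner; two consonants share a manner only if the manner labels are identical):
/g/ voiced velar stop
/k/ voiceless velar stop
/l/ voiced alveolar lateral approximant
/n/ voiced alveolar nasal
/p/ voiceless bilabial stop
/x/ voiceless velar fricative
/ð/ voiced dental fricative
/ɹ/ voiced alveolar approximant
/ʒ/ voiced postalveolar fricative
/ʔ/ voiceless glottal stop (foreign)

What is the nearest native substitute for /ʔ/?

/k/ is closest: same manner (stop), place distance 2 (glottal→velar), same voicing; total 2. Next closest is /g/ at distance 3.

k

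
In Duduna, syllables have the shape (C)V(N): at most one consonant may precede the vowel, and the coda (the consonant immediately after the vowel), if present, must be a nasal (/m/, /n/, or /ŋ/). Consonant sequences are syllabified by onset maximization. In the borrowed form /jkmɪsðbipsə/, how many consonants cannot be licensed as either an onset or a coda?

5

The consonants /j/, /k/, /s/, /ð/, /p/ cannot be parsed into a legal (C)V(N) syllable (only a nasal (/m/, /n/, or /ŋ/) is licensed in coda position; onsets are limited to one consonant).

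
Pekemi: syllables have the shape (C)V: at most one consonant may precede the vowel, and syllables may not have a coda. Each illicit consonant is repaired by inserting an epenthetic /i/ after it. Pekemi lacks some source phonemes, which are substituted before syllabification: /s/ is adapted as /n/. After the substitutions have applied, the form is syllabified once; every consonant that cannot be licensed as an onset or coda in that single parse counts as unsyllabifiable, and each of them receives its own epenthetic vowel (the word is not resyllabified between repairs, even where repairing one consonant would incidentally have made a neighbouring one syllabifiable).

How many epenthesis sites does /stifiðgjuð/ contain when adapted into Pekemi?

After substitution the input is /ntifiðgjuð/.
The unsyllabifiable consonants are /n/, /ð/, /g/, /ð/; each receives one epenthetic vowel.

4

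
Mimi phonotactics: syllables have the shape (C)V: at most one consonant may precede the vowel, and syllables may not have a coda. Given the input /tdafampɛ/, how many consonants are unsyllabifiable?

2

Syllabifying with onset maximization leaves /t/, /m/ stranded (no codas are permitted; onsets are limited to one consonant).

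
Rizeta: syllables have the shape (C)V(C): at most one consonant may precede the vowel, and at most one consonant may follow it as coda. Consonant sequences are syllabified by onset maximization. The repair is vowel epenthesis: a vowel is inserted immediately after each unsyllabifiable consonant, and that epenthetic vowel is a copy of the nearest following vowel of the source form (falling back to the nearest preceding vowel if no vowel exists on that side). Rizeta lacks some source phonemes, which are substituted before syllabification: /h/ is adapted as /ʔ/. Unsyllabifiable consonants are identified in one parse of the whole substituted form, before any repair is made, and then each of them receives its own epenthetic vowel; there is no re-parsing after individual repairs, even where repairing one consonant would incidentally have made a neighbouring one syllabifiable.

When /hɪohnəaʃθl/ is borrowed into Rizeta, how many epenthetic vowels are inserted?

After substitution the input is /ʔɪoʔnəaʃθl/.
The unsyllabifiable consonants are /θ/, /l/; each receives one epenthetic vowel.

2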